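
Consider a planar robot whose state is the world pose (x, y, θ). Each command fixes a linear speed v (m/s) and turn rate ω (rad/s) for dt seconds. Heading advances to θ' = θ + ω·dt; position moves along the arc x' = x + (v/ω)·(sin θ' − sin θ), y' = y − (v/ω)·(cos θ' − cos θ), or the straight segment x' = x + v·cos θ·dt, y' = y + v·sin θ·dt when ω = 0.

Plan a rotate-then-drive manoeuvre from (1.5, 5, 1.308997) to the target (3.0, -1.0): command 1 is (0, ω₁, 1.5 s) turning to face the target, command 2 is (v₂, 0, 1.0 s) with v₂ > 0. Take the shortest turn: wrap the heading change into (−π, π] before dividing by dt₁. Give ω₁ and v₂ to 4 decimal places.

ω₁ = -1.7565, v₂ = 6.1847

heading to target = atan2(-1−5, 3−1.5) = -1.3258
Δθ = wrap(-1.3258 − 1.3090) = -2.6348; ω₁ = Δθ/dt₁ = -1.7565
distance = √((3−1.5)² + (-1−5)²) = 6.1847; v₂ = distance/dt₂ = 6.1847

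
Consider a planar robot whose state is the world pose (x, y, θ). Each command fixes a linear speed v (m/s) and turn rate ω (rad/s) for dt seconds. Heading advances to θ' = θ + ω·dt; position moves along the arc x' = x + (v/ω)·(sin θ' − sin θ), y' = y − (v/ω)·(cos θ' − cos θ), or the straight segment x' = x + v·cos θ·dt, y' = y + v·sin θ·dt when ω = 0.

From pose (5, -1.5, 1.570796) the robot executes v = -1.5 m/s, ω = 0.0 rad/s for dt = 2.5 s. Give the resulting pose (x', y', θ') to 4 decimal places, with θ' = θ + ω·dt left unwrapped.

θ' = 1.5708 + 0.0·2.5 = 1.5708
ω = 0 → straight: x' = 5 + -1.5·cos(1.5708)·2.5 = 5.0000
y' = -1.5 + -1.5·sin(1.5708)·2.5 = -5.2500

(5.0000, -5.2500, 1.5708)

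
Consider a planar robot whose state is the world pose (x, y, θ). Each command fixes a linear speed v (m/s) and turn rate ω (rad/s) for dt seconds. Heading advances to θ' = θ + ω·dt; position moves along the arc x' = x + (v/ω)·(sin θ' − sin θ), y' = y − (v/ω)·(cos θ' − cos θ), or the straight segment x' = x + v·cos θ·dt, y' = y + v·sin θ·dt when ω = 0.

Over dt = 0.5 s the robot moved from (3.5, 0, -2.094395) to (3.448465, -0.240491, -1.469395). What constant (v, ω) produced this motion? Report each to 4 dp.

Δθ = -1.469395 − -2.094395 = 0.625000
ω = Δθ/dt = 0.625000/0.5 = 1.2500
R = −Δy/(cos θ' − cos θ) = 0.4000
v = R·ω = 0.4000·1.2500 = 0.5000

v = 0.5000, ω = 1.2500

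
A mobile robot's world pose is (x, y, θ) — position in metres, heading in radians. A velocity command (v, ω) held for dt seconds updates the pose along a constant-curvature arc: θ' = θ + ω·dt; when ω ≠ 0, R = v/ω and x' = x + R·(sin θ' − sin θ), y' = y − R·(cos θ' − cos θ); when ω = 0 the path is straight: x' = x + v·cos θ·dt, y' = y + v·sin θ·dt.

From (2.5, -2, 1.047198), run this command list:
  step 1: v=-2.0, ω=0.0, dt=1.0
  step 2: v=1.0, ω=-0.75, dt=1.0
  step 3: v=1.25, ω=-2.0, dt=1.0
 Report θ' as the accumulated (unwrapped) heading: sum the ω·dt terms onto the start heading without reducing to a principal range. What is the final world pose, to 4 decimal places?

(3.0668, -3.8037, -1.7028)

step 1: θ'=1.0472 (straight) → pose (1.5000, -3.7321, 1.0472)
step 2: θ'=0.2972 (R=-1.3333) → pose (2.2642, -3.1238, 0.2972)
step 3: θ'=-1.7028 (R=-0.6250) → pose (3.0668, -3.8037, -1.7028)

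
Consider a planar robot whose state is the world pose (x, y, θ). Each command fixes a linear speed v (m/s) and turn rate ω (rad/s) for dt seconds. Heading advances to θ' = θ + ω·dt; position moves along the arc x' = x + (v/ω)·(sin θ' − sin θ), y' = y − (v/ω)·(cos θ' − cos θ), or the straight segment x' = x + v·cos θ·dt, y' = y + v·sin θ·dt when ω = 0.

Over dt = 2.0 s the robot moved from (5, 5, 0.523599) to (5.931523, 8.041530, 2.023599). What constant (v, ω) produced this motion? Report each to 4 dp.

Δθ = 2.023599 − 0.523599 = 1.500000
ω = Δθ/dt = 1.500000/2.0 = 0.7500
R = −Δy/(cos θ' − cos θ) = 2.3333
v = R·ω = 2.3333·0.7500 = 1.7500

v = 1.7500, ω = 0.7500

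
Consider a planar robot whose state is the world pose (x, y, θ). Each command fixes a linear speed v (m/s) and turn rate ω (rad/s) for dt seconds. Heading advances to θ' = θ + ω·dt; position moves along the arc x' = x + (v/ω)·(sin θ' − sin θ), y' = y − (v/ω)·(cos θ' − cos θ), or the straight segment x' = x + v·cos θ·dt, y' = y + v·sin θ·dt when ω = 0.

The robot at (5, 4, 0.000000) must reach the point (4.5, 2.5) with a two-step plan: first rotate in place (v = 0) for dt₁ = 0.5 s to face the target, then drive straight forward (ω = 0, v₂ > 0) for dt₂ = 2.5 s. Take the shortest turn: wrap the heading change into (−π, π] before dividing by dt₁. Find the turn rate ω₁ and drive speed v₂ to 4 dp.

ω₁ = -3.7851, v₂ = 0.6325

heading to target = atan2(2.5−4, 4.5−5) = -1.8925
Δθ = wrap(-1.8925 − 0.0000) = -1.8925; ω₁ = Δθ/dt₁ = -3.7851
distance = √((4.5−5)² + (2.5−4)²) = 1.5811; v₂ = distance/dt₂ = 0.6325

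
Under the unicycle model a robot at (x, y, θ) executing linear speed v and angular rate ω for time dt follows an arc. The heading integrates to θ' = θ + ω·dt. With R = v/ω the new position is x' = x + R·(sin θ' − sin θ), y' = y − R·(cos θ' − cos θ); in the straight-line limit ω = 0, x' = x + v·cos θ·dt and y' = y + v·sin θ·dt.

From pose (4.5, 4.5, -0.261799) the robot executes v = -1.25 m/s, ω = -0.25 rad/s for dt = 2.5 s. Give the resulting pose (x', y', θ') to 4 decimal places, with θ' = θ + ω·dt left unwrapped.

(1.9188, 6.1701, -0.8868)

θ' = -0.2618 + -0.25·2.5 = -0.8868
R = v/ω = -1.25/-0.25 = 5.0000
x' = 4.5 + 5.0000·(sin -0.8868 − sin -0.2618) = 1.9188
y' = 4.5 − 5.0000·(cos -0.8868 − cos -0.2618) = 6.1701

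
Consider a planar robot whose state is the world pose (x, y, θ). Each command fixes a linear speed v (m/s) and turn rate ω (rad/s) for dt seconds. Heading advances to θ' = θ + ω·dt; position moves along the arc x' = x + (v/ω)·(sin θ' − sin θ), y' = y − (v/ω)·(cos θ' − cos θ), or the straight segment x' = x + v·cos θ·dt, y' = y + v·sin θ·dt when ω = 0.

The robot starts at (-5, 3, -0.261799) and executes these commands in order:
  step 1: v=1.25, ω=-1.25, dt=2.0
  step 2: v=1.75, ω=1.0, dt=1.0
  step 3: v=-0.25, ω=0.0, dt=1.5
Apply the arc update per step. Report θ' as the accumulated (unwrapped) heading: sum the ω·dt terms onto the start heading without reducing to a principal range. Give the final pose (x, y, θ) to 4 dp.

step 1: θ'=-2.7618 (R=-1.0000) → pose (-4.8881, 1.1053, -2.7618)
step 2: θ'=-1.7618 (R=1.7500) → pose (-5.9575, -0.1877, -1.7618)
step 3: θ'=-1.7618 (straight) → pose (-5.8863, 0.1804, -1.7618)

(-5.8863, 0.1804, -1.7618)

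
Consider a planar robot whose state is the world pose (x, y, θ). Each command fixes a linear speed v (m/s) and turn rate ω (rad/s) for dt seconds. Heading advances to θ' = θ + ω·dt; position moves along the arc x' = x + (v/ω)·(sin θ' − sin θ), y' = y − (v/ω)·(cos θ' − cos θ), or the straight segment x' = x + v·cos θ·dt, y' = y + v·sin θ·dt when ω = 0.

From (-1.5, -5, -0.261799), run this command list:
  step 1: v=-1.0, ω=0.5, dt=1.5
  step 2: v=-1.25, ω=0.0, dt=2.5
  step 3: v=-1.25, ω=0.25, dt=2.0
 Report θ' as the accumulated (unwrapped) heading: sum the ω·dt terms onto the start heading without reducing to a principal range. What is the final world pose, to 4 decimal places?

(-7.5456, -8.2962, 0.9882)

step 1: θ'=0.4882 (R=-2.0000) → pose (-2.9557, -5.1655, 0.4882)
step 2: θ'=0.4882 (straight) → pose (-5.7156, -6.6312, 0.4882)
step 3: θ'=0.9882 (R=-5.0000) → pose (-7.5456, -8.2962, 0.9882)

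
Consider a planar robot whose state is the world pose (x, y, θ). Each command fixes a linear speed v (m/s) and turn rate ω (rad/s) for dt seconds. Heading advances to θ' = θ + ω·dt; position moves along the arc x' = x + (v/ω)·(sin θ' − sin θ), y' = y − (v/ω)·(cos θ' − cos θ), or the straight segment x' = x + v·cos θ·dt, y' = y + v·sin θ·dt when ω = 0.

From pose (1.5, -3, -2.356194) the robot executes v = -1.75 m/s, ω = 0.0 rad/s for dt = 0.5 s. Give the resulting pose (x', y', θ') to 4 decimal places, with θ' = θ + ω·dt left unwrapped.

(2.1187, -2.3813, -2.3562)

θ' = -2.3562 + 0.0·0.5 = -2.3562
ω = 0 → straight: x' = 1.5 + -1.75·cos(-2.3562)·0.5 = 2.1187
y' = -3 + -1.75·sin(-2.3562)·0.5 = -2.3813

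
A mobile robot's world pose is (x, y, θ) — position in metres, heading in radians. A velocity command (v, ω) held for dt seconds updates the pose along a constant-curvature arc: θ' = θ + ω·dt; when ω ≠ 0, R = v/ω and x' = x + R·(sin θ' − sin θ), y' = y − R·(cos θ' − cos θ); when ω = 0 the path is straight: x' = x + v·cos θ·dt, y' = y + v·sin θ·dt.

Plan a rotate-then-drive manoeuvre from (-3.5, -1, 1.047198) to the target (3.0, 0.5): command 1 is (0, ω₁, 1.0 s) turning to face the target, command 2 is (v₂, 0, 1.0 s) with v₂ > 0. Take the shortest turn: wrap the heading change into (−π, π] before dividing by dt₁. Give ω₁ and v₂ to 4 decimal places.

ω₁ = -0.8204, v₂ = 6.6708

heading to target = atan2(0.5−-1, 3−-3.5) = 0.2268
Δθ = wrap(0.2268 − 1.0472) = -0.8204; ω₁ = Δθ/dt₁ = -0.8204
distance = √((3−-3.5)² + (0.5−-1)²) = 6.6708; v₂ = distance/dt₂ = 6.6708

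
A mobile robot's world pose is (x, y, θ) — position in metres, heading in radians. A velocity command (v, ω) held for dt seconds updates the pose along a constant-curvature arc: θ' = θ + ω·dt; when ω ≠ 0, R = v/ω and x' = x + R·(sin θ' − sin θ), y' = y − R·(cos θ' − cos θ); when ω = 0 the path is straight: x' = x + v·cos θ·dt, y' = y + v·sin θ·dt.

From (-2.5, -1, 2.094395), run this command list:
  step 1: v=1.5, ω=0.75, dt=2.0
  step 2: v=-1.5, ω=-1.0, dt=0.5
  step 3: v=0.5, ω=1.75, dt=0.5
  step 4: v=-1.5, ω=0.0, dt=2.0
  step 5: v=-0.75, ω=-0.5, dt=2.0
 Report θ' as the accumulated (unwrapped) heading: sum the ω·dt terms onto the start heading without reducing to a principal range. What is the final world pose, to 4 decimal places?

(-1.2127, 2.5282, 2.9694)

step 1: θ'=3.5944 (R=2.0000) → pose (-5.1070, -0.2016, 3.5944)
step 2: θ'=3.0944 (R=1.5000) → pose (-4.3800, -0.0521, 3.0944)
step 3: θ'=3.9694 (R=0.2857) → pose (-4.6039, -0.1442, 3.9694)
step 4: θ'=3.9694 (straight) → pose (-2.5744, 2.0652, 3.9694)
step 5: θ'=2.9694 (R=1.5000) → pose (-1.2127, 2.5282, 2.9694)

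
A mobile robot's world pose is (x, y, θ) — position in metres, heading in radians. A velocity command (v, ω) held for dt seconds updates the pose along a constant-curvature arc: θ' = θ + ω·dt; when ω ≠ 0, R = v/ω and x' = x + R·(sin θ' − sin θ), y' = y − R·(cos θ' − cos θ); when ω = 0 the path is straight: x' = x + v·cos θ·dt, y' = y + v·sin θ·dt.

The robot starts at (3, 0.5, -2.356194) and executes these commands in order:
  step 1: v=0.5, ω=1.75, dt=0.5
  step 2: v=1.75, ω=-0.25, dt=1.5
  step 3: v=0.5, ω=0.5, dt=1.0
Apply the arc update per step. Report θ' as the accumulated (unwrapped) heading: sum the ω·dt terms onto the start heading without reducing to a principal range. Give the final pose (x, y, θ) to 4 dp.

step 1: θ'=-1.4812 (R=0.2857) → pose (2.9175, 0.2724, -1.4812)
step 2: θ'=-1.8562 (R=-7.0000) → pose (2.6624, -2.3247, -1.8562)
step 3: θ'=-1.3562 (R=1.0000) → pose (2.6449, -2.8192, -1.3562)

(2.6449, -2.8192, -1.3562)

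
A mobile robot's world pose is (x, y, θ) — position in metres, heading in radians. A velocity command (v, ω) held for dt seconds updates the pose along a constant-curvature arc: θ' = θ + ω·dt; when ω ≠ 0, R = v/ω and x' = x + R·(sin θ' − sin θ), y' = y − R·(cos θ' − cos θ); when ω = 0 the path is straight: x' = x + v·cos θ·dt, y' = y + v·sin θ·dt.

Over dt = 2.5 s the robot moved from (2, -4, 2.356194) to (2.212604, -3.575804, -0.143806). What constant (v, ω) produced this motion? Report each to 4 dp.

Δθ = -0.143806 − 2.356194 = -2.500000
ω = Δθ/dt = -2.500000/2.5 = -1.0000
R = −Δy/(cos θ' − cos θ) = -0.2500
v = R·ω = -0.2500·-1.0000 = 0.2500

v = 0.2500, ω = -1.0000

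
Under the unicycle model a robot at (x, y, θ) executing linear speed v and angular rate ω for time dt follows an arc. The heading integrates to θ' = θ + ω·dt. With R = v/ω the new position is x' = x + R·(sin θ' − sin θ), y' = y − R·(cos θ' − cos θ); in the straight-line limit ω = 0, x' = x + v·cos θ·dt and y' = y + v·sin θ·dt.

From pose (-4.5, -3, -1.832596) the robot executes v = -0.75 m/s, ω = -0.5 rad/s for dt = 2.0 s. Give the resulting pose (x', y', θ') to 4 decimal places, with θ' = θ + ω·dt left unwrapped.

θ' = -1.8326 + -0.5·2.0 = -2.8326
R = v/ω = -0.75/-0.5 = 1.5000
x' = -4.5 + 1.5000·(sin -2.8326 − sin -1.8326) = -3.5073
y' = -3 − 1.5000·(cos -2.8326 − cos -1.8326) = -1.9593

(-3.5073, -1.9593, -2.8326)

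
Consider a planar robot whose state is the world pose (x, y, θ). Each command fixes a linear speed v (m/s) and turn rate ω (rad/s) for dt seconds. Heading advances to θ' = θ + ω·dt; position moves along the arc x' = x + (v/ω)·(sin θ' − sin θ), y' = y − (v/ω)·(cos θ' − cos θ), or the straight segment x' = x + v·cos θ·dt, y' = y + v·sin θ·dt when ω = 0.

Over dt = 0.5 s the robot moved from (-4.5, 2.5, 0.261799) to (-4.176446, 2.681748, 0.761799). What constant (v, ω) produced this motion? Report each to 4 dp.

v = 0.7500, ω = 1.0000

Δθ = 0.761799 − 0.261799 = 0.500000
ω = Δθ/dt = 0.500000/0.5 = 1.0000
R = Δx/(sin θ' − sin θ) = 0.7500
v = R·ω = 0.7500·1.0000 = 0.7500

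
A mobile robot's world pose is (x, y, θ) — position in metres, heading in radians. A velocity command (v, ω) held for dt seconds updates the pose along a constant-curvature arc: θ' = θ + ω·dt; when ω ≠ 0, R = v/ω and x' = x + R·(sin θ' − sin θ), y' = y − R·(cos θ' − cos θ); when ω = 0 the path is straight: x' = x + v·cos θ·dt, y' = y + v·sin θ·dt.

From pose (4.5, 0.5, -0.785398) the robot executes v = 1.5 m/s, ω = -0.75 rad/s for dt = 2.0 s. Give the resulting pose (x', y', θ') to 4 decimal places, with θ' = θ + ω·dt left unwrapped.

(4.5965, -2.2248, -2.2854)

θ' = -0.7854 + -0.75·2.0 = -2.2854
R = v/ω = 1.5/-0.75 = -2.0000
x' = 4.5 + -2.0000·(sin -2.2854 − sin -0.7854) = 4.5965
y' = 0.5 − -2.0000·(cos -2.2854 − cos -0.7854) = -2.2248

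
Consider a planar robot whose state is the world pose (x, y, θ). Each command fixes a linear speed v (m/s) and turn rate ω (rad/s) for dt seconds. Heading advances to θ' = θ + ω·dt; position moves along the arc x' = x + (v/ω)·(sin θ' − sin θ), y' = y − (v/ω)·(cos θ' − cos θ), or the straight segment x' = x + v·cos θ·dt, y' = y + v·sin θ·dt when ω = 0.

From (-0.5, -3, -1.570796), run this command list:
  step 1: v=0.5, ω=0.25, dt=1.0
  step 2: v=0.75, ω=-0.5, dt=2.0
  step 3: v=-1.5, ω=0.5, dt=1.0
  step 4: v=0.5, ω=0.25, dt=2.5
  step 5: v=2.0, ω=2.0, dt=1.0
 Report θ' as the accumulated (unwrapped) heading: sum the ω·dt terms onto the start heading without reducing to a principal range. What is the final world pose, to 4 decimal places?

(1.6456, -5.1404, 0.8042)

step 1: θ'=-1.3208 (R=2.0000) → pose (-0.4378, -3.4948, -1.3208)
step 2: θ'=-2.3208 (R=-1.5000) → pose (-0.7937, -4.8884, -2.3208)
step 3: θ'=-1.8208 (R=-3.0000) → pose (-0.0820, -3.5857, -1.8208)
step 4: θ'=-1.1958 (R=2.0000) → pose (-0.0052, -4.8130, -1.1958)
step 5: θ'=0.8042 (R=1.0000) → pose (1.6456, -5.1404, 0.8042)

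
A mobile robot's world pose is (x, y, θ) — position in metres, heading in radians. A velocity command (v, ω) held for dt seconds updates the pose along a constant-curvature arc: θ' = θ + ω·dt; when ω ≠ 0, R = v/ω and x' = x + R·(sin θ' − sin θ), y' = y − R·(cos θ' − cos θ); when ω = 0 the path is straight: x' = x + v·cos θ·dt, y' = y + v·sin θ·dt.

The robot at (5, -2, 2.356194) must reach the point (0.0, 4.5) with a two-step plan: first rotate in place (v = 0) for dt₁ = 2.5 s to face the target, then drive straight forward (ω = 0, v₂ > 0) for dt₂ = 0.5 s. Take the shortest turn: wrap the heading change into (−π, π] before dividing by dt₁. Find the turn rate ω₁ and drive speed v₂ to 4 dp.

ω₁ = -0.0519, v₂ = 16.4012

heading to target = atan2(4.5−-2, 0−5) = 2.2265
Δθ = wrap(2.2265 − 2.3562) = -0.1297; ω₁ = Δθ/dt₁ = -0.0519
distance = √((0−5)² + (4.5−-2)²) = 8.2006; v₂ = distance/dt₂ = 16.4012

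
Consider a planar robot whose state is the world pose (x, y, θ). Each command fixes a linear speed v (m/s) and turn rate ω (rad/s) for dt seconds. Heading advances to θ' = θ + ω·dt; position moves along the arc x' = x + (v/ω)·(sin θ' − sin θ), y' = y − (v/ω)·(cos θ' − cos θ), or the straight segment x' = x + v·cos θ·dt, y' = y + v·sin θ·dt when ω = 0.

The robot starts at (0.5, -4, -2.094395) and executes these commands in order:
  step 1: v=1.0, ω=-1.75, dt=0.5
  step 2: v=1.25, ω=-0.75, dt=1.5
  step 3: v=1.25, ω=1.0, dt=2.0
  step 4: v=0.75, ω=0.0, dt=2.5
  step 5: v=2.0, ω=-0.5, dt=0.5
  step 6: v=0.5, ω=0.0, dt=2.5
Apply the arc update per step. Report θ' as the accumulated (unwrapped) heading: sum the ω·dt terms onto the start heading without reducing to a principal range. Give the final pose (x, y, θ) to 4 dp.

(-6.0557, -7.0131, -2.3444)

step 1: θ'=-2.9694 (R=-0.5714) → pose (0.1030, -4.2773, -2.9694)
step 2: θ'=-4.0944 (R=-1.6667) → pose (-1.5409, -3.6009, -4.0944)
step 3: θ'=-2.0944 (R=1.2500) → pose (-3.6423, -3.7002, -2.0944)
step 4: θ'=-2.0944 (straight) → pose (-4.5798, -5.3240, -2.0944)
step 5: θ'=-2.3444 (R=-4.0000) → pose (-5.1823, -6.1188, -2.3444)
step 6: θ'=-2.3444 (straight) → pose (-6.0557, -7.0131, -2.3444)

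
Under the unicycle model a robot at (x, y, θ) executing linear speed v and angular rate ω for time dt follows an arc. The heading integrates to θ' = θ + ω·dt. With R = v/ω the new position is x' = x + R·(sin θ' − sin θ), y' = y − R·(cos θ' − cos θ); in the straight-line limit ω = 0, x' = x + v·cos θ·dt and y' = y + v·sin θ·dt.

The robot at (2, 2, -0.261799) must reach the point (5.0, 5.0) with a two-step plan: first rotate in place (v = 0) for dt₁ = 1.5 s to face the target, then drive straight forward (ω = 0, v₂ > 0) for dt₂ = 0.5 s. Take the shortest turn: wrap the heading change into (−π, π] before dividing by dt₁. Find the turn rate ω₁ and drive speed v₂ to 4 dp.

ω₁ = 0.6981, v₂ = 8.4853

heading to target = atan2(5−2, 5−2) = 0.7854
Δθ = wrap(0.7854 − -0.2618) = 1.0472; ω₁ = Δθ/dt₁ = 0.6981
distance = √((5−2)² + (5−2)²) = 4.2426; v₂ = distance/dt₂ = 8.4853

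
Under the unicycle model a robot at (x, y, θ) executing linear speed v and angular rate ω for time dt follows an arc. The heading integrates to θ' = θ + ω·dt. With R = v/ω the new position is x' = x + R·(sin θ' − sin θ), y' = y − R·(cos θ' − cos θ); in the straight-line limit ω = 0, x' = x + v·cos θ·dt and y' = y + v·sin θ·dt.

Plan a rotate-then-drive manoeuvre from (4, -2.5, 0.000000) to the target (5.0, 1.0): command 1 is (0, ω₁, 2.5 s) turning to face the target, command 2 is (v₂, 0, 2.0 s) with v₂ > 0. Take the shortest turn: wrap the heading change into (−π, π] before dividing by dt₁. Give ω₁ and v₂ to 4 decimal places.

heading to target = atan2(1−-2.5, 5−4) = 1.2925
Δθ = wrap(1.2925 − 0.0000) = 1.2925; ω₁ = Δθ/dt₁ = 0.5170
distance = √((5−4)² + (1−-2.5)²) = 3.6401; v₂ = distance/dt₂ = 1.8200

ω₁ = 0.5170, v₂ = 1.8200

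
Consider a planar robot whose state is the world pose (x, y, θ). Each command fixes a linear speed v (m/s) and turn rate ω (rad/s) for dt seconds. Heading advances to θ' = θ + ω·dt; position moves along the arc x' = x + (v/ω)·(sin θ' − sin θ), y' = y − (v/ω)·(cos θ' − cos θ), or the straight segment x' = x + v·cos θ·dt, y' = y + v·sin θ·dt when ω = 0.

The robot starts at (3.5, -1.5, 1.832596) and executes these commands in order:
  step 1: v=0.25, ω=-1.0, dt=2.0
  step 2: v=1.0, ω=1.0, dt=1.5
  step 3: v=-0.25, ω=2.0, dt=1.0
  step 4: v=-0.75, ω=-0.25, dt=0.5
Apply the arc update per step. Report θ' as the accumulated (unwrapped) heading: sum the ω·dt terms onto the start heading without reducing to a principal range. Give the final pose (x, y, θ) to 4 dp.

(5.4384, -0.5429, 3.2076)

step 1: θ'=-0.1674 (R=-0.2500) → pose (3.7831, -1.1888, -0.1674)
step 2: θ'=1.3326 (R=1.0000) → pose (4.9215, -0.4387, 1.3326)
step 3: θ'=3.3326 (R=-0.1250) → pose (5.0667, -0.5909, 3.3326)
step 4: θ'=3.2076 (R=3.0000) → pose (5.4384, -0.5429, 3.2076)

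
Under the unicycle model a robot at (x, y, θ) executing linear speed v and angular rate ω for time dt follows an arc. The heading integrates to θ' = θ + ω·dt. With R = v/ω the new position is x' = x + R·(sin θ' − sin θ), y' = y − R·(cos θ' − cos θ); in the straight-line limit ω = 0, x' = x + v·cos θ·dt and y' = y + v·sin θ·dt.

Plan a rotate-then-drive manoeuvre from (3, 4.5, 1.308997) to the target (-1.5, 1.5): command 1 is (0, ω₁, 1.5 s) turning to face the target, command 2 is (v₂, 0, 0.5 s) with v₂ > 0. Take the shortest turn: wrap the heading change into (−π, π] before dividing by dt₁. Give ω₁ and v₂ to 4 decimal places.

ω₁ = 1.6137, v₂ = 10.8167

heading to target = atan2(1.5−4.5, -1.5−3) = -2.5536
Δθ = wrap(-2.5536 − 1.3090) = 2.4206; ω₁ = Δθ/dt₁ = 1.6137
distance = √((-1.5−3)² + (1.5−4.5)²) = 5.4083; v₂ = distance/dt₂ = 10.8167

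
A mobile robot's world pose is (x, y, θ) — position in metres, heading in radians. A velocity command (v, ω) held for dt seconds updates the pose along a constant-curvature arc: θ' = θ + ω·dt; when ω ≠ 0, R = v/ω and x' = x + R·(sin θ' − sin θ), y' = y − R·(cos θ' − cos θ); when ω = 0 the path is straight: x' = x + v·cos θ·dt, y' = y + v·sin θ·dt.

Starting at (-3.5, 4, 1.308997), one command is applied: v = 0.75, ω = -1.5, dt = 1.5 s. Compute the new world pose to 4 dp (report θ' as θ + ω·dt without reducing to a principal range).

(-2.6130, 4.1651, -0.9410)

θ' = 1.3090 + -1.5·1.5 = -0.9410
R = v/ω = 0.75/-1.5 = -0.5000
x' = -3.5 + -0.5000·(sin -0.9410 − sin 1.3090) = -2.6130
y' = 4 − -0.5000·(cos -0.9410 − cos 1.3090) = 4.1651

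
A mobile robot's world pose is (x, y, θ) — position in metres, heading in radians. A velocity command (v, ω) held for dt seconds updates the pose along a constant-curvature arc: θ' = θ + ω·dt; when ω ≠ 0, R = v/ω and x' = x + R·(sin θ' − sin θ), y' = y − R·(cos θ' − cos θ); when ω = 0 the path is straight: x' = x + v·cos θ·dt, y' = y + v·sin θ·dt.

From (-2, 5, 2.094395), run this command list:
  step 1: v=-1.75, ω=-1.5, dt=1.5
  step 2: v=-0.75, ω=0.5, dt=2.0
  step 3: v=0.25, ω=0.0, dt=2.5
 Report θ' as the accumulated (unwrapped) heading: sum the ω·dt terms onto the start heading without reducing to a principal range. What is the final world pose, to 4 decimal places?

(-4.1299, 3.2457, 0.8444)

step 1: θ'=-0.1556 (R=1.1667) → pose (-3.1912, 3.2641, -0.1556)
step 2: θ'=0.8444 (R=-1.5000) → pose (-4.5450, 2.7785, 0.8444)
step 3: θ'=0.8444 (straight) → pose (-4.1299, 3.2457, 0.8444)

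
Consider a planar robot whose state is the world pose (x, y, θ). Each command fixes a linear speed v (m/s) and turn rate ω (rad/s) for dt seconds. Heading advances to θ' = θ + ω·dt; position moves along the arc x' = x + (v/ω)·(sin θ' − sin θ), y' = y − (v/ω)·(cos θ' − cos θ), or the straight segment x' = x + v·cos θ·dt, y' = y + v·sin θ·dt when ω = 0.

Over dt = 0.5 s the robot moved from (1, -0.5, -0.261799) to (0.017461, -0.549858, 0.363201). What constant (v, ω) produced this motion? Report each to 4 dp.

Δθ = 0.363201 − -0.261799 = 0.625000
ω = Δθ/dt = 0.625000/0.5 = 1.2500
R = Δx/(sin θ' − sin θ) = -1.6000
v = R·ω = -1.6000·1.2500 = -2.0000

v = -2.0000, ω = 1.2500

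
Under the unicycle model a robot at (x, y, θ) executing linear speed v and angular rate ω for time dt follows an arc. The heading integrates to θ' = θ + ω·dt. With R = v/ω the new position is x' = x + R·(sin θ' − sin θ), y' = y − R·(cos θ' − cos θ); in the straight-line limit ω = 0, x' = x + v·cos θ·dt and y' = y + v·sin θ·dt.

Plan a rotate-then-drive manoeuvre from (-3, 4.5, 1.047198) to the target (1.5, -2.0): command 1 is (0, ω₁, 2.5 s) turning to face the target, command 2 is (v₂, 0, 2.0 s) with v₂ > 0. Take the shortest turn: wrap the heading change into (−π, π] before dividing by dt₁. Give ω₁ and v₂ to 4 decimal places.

heading to target = atan2(-2−4.5, 1.5−-3) = -0.9653
Δθ = wrap(-0.9653 − 1.0472) = -2.0124; ω₁ = Δθ/dt₁ = -0.8050
distance = √((1.5−-3)² + (-2−4.5)²) = 7.9057; v₂ = distance/dt₂ = 3.9528

ω₁ = -0.8050, v₂ = 3.9528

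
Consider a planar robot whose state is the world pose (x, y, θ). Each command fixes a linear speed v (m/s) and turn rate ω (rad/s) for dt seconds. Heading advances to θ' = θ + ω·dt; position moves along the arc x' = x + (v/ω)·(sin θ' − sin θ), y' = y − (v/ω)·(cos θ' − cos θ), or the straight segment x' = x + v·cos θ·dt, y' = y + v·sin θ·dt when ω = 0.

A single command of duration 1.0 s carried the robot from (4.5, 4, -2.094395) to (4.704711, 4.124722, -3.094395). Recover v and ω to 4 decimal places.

v = -0.2500, ω = -1.0000

Δθ = -3.094395 − -2.094395 = -1.000000
ω = Δθ/dt = -1.000000/1.0 = -1.0000
R = Δx/(sin θ' − sin θ) = 0.2500
v = R·ω = 0.2500·-1.0000 = -0.2500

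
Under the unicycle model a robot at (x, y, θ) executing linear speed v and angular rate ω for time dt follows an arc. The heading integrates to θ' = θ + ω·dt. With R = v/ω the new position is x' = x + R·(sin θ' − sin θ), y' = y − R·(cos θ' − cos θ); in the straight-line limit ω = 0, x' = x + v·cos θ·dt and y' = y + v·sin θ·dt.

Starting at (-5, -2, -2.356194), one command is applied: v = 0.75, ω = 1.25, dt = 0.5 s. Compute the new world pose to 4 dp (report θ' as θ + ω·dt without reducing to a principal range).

θ' = -2.3562 + 1.25·0.5 = -1.7312
R = v/ω = 0.75/1.25 = 0.6000
x' = -5 + 0.6000·(sin -1.7312 − sin -2.3562) = -5.1680
y' = -2 − 0.6000·(cos -1.7312 − cos -2.3562) = -2.3284

(-5.1680, -2.3284, -1.7312)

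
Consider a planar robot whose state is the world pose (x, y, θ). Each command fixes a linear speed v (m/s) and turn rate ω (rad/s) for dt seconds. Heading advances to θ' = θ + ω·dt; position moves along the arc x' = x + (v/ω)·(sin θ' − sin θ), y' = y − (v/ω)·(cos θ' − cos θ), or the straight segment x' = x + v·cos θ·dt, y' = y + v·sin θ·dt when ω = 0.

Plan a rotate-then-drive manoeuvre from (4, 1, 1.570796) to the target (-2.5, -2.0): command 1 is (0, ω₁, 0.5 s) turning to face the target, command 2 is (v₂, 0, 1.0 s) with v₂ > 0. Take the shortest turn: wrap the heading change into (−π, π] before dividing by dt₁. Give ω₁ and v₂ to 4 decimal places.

ω₁ = 4.0064, v₂ = 7.1589

heading to target = atan2(-2−1, -2.5−4) = -2.7092
Δθ = wrap(-2.7092 − 1.5708) = 2.0032; ω₁ = Δθ/dt₁ = 4.0064
distance = √((-2.5−4)² + (-2−1)²) = 7.1589; v₂ = distance/dt₂ = 7.1589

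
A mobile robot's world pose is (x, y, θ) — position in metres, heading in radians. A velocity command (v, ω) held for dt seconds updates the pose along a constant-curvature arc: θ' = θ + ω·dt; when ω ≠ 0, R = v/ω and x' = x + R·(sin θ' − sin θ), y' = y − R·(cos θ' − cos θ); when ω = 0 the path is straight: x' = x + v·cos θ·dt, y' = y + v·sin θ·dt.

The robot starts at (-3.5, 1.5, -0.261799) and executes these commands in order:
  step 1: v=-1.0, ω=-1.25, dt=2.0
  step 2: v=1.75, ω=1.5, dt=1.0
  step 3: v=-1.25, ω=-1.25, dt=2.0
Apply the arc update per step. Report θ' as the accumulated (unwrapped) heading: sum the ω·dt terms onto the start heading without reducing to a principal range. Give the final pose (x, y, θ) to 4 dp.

(-2.7346, 2.6953, -3.7618)

step 1: θ'=-2.7618 (R=0.8000) → pose (-3.5895, 3.0157, -2.7618)
step 2: θ'=-1.2618 (R=1.1667) → pose (-4.2684, 1.5774, -1.2618)
step 3: θ'=-3.7618 (R=1.0000) → pose (-2.7346, 2.6953, -3.7618)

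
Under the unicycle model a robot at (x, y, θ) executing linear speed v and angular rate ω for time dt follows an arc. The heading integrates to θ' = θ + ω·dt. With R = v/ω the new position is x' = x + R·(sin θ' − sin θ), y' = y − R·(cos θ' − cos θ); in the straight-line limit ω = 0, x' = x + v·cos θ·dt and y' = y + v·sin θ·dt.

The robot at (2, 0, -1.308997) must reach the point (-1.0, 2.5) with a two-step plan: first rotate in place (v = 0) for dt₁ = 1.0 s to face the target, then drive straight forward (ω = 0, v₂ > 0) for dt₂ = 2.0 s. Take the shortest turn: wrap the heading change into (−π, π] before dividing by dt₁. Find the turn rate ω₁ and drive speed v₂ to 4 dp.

heading to target = atan2(2.5−0, -1−2) = 2.4469
Δθ = wrap(2.4469 − -1.3090) = -2.5273; ω₁ = Δθ/dt₁ = -2.5273
distance = √((-1−2)² + (2.5−0)²) = 3.9051; v₂ = distance/dt₂ = 1.9526

ω₁ = -2.5273, v₂ = 1.9526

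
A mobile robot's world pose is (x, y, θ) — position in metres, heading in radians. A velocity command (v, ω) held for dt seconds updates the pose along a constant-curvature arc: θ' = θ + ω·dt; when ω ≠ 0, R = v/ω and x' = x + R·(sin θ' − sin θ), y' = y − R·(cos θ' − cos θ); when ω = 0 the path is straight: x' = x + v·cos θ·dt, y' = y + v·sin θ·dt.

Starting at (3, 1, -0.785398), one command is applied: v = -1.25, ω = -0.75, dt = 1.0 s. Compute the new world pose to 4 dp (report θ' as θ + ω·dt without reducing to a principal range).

(2.5129, 2.1195, -1.5354)

θ' = -0.7854 + -0.75·1.0 = -1.5354
R = v/ω = -1.25/-0.75 = 1.6667
x' = 3 + 1.6667·(sin -1.5354 − sin -0.7854) = 2.5129
y' = 1 − 1.6667·(cos -1.5354 − cos -0.7854) = 2.1195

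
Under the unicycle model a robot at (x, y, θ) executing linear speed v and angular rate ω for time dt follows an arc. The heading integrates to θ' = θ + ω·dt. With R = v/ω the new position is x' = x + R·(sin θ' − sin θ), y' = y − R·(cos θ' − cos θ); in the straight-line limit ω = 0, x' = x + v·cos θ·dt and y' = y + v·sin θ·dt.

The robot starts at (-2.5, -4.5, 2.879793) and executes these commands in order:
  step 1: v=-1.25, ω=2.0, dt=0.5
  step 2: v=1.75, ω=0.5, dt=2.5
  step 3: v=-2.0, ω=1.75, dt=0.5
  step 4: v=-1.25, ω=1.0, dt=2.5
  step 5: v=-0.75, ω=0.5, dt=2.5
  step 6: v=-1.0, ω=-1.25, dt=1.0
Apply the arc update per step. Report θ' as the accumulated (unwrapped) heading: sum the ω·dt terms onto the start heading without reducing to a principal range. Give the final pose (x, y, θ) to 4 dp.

(-2.2553, -10.4724, 8.5048)

step 1: θ'=3.8798 (R=-0.6250) → pose (-1.9176, -4.3586, 3.8798)
step 2: θ'=5.1298 (R=3.5000) → pose (-2.7618, -8.3663, 5.1298)
step 3: θ'=6.0048 (R=-1.1429) → pose (-3.4925, -7.7308, 6.0048)
step 4: θ'=8.5048 (R=-1.2500) → pose (-4.8305, -9.6899, 8.5048)
step 5: θ'=9.7548 (R=-1.5000) → pose (-3.1510, -10.2003, 9.7548)
step 6: θ'=8.5048 (R=0.8000) → pose (-2.2553, -10.4724, 8.5048)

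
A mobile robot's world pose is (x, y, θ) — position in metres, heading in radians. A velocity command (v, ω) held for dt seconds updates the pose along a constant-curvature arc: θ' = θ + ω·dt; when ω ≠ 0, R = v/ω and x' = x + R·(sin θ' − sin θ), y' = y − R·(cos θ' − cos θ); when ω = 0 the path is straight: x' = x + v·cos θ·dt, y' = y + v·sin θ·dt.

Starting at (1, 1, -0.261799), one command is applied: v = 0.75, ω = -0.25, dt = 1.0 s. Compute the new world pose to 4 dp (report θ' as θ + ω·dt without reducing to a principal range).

θ' = -0.2618 + -0.25·1.0 = -0.5118
R = v/ω = 0.75/-0.25 = -3.0000
x' = 1 + -3.0000·(sin -0.5118 − sin -0.2618) = 1.6928
y' = 1 − -3.0000·(cos -0.5118 − cos -0.2618) = 0.7178

(1.6928, 0.7178, -0.5118)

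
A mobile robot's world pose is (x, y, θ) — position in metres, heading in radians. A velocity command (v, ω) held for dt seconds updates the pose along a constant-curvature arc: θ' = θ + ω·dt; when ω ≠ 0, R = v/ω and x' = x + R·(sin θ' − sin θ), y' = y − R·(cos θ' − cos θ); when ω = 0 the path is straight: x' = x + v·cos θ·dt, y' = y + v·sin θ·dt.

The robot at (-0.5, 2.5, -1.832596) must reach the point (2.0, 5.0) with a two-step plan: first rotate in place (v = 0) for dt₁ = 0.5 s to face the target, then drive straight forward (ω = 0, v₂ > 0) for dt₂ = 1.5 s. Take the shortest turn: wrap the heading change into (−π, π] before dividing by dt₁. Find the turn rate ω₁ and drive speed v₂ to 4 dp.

ω₁ = 5.2360, v₂ = 2.3570

heading to target = atan2(5−2.5, 2−-0.5) = 0.7854
Δθ = wrap(0.7854 − -1.8326) = 2.6180; ω₁ = Δθ/dt₁ = 5.2360
distance = √((2−-0.5)² + (5−2.5)²) = 3.5355; v₂ = distance/dt₂ = 2.3570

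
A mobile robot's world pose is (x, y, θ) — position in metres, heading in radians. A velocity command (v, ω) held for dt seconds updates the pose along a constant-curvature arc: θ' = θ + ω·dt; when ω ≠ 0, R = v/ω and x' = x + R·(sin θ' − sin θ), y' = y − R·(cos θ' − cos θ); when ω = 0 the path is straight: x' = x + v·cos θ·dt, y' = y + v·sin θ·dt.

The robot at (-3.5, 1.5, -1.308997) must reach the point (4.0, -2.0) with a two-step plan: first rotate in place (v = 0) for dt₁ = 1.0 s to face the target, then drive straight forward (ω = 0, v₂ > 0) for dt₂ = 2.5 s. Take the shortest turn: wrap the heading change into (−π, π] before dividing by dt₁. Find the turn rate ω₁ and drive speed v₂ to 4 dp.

heading to target = atan2(-2−1.5, 4−-3.5) = -0.4366
Δθ = wrap(-0.4366 − -1.3090) = 0.8724; ω₁ = Δθ/dt₁ = 0.8724
distance = √((4−-3.5)² + (-2−1.5)²) = 8.2765; v₂ = distance/dt₂ = 3.3106

ω₁ = 0.8724, v₂ = 3.3106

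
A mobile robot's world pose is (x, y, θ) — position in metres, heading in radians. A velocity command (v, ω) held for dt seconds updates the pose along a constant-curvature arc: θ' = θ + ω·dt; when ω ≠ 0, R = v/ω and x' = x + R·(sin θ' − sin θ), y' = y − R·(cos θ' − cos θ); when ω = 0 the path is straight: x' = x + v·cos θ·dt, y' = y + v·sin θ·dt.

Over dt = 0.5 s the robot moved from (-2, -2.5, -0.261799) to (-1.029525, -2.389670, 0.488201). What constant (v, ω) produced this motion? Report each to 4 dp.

v = 2.0000, ω = 1.5000

Δθ = 0.488201 − -0.261799 = 0.750000
ω = Δθ/dt = 0.750000/0.5 = 1.5000
R = Δx/(sin θ' − sin θ) = 1.3333
v = R·ω = 1.3333·1.5000 = 2.0000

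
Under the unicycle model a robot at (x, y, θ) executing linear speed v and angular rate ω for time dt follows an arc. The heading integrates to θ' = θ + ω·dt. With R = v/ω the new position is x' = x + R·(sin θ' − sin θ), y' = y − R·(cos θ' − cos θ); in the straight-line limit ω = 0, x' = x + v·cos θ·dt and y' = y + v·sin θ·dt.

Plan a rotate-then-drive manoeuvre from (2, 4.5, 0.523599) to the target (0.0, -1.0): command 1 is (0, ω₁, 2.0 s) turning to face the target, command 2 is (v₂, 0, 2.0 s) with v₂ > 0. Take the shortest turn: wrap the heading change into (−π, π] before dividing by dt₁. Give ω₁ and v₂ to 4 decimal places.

ω₁ = -1.2216, v₂ = 2.9262

heading to target = atan2(-1−4.5, 0−2) = -1.9196
Δθ = wrap(-1.9196 − 0.5236) = -2.4432; ω₁ = Δθ/dt₁ = -1.2216
distance = √((0−2)² + (-1−4.5)²) = 5.8523; v₂ = distance/dt₂ = 2.9262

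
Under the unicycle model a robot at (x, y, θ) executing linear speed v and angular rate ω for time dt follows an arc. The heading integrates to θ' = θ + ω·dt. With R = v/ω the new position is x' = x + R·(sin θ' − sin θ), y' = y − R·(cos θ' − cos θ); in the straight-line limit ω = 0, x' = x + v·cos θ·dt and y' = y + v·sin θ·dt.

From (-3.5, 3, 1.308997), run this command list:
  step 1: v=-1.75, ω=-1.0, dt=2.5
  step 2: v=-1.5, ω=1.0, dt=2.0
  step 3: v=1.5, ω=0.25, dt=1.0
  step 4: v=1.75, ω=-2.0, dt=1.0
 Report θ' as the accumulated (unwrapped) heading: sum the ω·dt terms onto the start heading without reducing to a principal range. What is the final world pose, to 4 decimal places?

(-6.9345, 4.5731, -0.9410)

step 1: θ'=-1.1910 (R=1.7500) → pose (-6.8157, 2.8042, -1.1910)
step 2: θ'=0.8090 (R=-1.5000) → pose (-9.2942, 3.2834, 0.8090)
step 3: θ'=1.0590 (R=6.0000) → pose (-8.4046, 4.4863, 1.0590)
step 4: θ'=-0.9410 (R=-0.8750) → pose (-6.9345, 4.5731, -0.9410)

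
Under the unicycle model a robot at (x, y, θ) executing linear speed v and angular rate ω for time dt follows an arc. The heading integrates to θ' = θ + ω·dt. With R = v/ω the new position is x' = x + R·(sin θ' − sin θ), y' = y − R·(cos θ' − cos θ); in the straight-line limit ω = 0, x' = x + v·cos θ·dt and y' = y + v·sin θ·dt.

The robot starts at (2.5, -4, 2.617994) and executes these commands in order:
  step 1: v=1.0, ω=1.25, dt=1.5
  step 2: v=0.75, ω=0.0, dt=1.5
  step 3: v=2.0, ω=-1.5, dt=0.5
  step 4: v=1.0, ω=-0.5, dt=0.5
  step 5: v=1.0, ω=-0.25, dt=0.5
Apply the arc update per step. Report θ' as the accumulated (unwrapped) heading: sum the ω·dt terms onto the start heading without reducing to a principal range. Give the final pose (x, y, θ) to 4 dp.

step 1: θ'=4.4930 (R=0.8000) → pose (1.3192, -4.5187, 4.4930)
step 2: θ'=4.4930 (straight) → pose (1.0743, -5.6167, 4.4930)
step 3: θ'=3.7430 (R=-1.3333) → pose (0.5274, -6.4259, 3.7430)
step 4: θ'=3.4930 (R=-2.0000) → pose (0.0842, -6.6546, 3.4930)
step 5: θ'=3.3680 (R=-4.0000) → pose (-0.3948, -6.7970, 3.3680)

(-0.3948, -6.7970, 3.3680)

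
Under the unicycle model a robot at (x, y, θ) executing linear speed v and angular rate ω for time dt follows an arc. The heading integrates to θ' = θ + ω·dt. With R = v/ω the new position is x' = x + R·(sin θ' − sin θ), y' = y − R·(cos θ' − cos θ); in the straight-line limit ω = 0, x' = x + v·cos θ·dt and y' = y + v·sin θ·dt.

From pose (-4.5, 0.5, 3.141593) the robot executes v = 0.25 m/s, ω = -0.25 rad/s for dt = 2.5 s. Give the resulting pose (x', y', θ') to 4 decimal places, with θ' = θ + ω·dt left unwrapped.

θ' = 3.1416 + -0.25·2.5 = 2.5166
R = v/ω = 0.25/-0.25 = -1.0000
x' = -4.5 + -1.0000·(sin 2.5166 − sin 3.1416) = -5.0851
y' = 0.5 − -1.0000·(cos 2.5166 − cos 3.1416) = 0.6890

(-5.0851, 0.6890, 2.5166)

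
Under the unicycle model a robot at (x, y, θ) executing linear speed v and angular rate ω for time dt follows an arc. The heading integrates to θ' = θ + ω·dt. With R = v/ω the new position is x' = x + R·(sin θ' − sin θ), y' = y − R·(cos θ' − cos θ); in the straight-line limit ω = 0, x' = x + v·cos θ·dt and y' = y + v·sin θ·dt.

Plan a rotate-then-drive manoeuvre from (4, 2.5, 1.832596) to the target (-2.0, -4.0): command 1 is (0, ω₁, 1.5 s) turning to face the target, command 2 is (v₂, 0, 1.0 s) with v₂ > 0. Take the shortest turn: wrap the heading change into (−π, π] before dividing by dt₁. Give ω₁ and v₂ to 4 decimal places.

ω₁ = 1.4229, v₂ = 8.8459

heading to target = atan2(-4−2.5, -2−4) = -2.3162
Δθ = wrap(-2.3162 − 1.8326) = 2.1344; ω₁ = Δθ/dt₁ = 1.4229
distance = √((-2−4)² + (-4−2.5)²) = 8.8459; v₂ = distance/dt₂ = 8.8459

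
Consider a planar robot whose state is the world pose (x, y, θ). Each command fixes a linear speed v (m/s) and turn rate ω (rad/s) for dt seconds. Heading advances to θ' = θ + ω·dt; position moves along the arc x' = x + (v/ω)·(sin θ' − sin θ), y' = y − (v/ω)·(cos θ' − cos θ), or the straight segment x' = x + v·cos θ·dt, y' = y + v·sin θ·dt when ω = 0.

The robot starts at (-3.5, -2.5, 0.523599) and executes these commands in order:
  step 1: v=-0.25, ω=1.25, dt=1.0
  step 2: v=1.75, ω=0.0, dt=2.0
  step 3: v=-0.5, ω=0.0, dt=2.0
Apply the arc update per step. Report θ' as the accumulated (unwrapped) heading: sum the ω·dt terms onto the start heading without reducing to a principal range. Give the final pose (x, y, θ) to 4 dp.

(-4.0994, -0.2647, 1.7736)

step 1: θ'=1.7736 (R=-0.2000) → pose (-3.5959, -2.7135, 1.7736)
step 2: θ'=1.7736 (straight) → pose (-4.3009, 0.7148, 1.7736)
step 3: θ'=1.7736 (straight) → pose (-4.0994, -0.2647, 1.7736)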